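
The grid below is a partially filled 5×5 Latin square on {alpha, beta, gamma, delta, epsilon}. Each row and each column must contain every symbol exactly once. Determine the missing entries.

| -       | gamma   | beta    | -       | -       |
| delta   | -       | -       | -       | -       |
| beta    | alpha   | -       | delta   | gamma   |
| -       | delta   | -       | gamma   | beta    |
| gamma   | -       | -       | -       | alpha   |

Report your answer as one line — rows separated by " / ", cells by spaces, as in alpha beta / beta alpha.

alpha gamma beta epsilon delta / delta beta gamma alpha epsilon / beta alpha epsilon delta gamma / epsilon delta alpha gamma beta / gamma epsilon delta beta alpha

row 2 has {delta}; column 5 has {alpha,beta,gamma} — only epsilon is left for (r2,c5).
row 3 has {alpha,beta,gamma,delta}; column 3 has {beta} — only epsilon is left for (r3,c3).
row 4 has {beta,gamma,delta}; column 3 has {beta,epsilon} — only alpha is left for (r4,c3).
row 5 has {alpha,gamma}; column 3 has {alpha,beta,epsilon} — only delta is left for (r5,c3).
row 1 has {beta,gamma}; column 5 has {alpha,beta,gamma,epsilon} — only delta is left for (r1,c5).
row 2 has {delta,epsilon}; column 2 has {alpha,gamma,delta} — only beta is left for (r2,c2).
row 2 has {beta,delta,epsilon}; column 3 has {alpha,beta,delta,epsilon} — only gamma is left for (r2,c3).
row 2 has {beta,gamma,delta,epsilon}; column 4 has {gamma,delta} — only alpha is left for (r2,c4).
row 4 has {alpha,beta,gamma,delta}; column 1 has {beta,gamma,delta} — only epsilon is left for (r4,c1).
row 5 has {alpha,gamma,delta}; column 2 has {alpha,beta,gamma,delta} — only epsilon is left for (r5,c2).
row 5 has {alpha,gamma,delta,epsilon}; column 4 has {alpha,gamma,delta} — only beta is left for (r5,c4).
row 1 has {beta,gamma,delta}; column 1 has {beta,gamma,delta,epsilon} — only alpha is left for (r1,c1).
row 1 has {alpha,beta,gamma,delta}; column 4 has {alpha,beta,gamma,delta} — only epsilon is left for (r1,c4).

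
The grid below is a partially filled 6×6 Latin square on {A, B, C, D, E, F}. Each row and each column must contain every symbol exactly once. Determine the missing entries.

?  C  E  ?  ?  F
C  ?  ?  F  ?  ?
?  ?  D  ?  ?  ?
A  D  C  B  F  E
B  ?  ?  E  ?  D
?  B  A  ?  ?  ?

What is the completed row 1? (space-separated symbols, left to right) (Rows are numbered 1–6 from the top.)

D C E A B F

At row 1, column 1: row 1 has {C,E,F}; column 1 has {A,B,C}; that leaves D.
At row 1, column 4: row 1 has {C,D,E,F}; column 4 has {B,E,F}; that leaves A.
At row 1, column 5: row 1 has {A,C,D,E,F}; column 5 has {F}; that leaves B.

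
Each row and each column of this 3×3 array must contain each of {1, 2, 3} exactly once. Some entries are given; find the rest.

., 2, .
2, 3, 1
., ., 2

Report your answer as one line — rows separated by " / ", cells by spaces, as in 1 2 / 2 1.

1 2 3 / 2 3 1 / 3 1 2

(r1,c3) = 3
(r3,c2) = 1
(r1,c1) = 1
(r3,c1) = 3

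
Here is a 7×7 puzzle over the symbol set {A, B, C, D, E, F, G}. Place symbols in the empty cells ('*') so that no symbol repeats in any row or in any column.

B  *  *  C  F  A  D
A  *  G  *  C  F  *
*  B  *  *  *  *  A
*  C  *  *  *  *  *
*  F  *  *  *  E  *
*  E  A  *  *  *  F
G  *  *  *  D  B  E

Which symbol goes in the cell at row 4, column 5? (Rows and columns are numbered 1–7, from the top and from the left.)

A

row 1 has {A,B,C,D,F}; column 2 has {B,C,E,F} — only G is left for (r1,c2).
row 1 has {A,B,C,D,F,G}; column 3 has {A,G} — only E is left for (r1,c3).
row 2 has {A,C,F,G}; column 2 has {B,C,E,F,G} — only D is left for (r2,c2).
row 2 has {A,C,D,F,G}; column 7 has {A,D,E,F} — only B is left for (r2,c7).
row 4 has {C}; column 7 has {A,B,D,E,F} — only G is left for (r4,c7).
row 5 has {E,F}; column 7 has {A,B,D,E,F,G} — only C is left for (r5,c7).
row 7 has {B,D,E,G}; column 2 has {B,C,D,E,F,G} — only A is left for (r7,c2).
row 7 has {A,B,D,E,G}; column 4 has {C} — only F is left for (r7,c4).
row 2 has {A,B,C,D,F,G}; column 4 has {C,F} — only E is left for (r2,c4).
row 4 has {C,G}; column 6 has {A,B,E,F} — only D is left for (r4,c6).
row 5 has {C,E,F}; column 1 has {A,B,G} — only D is left for (r5,c1).
row 5 has {C,D,E,F}; column 3 has {A,E,G} — only B is left for (r5,c3).
row 6 has {A,E,F}; column 1 has {A,B,D,G} — only C is left for (r6,c1).
row 6 has {A,C,E,F}; column 6 has {A,B,D,E,F} — only G is left for (r6,c6).
row 7 has {A,B,D,E,F,G}; column 3 has {A,B,E,G} — only C is left for (r7,c3).
row 3 has {A,B}; column 6 has {A,B,D,E,F,G} — only C is left for (r3,c6).
row 4 has {C,D,G}; column 3 has {A,B,C,E,G} — only F is left for (r4,c3).
row 6 has {A,C,E,F,G}; column 5 has {C,D,F} — only B is left for (r6,c5).
row 3 has {A,B,C}; column 3 has {A,B,C,E,F,G} — only D is left for (r3,c3).
row 3 has {A,B,C,D}; column 4 has {C,E,F} — only G is left for (r3,c4).
row 3 has {A,B,C,D,G}; column 5 has {B,C,D,F} — only E is left for (r3,c5).
row 4 has {C,D,F,G}; column 1 has {A,B,C,D,G} — only E is left for (r4,c1).
row 4 has {C,D,E,F,G}; column 5 has {B,C,D,E,F} — only A is left for (r4,c5).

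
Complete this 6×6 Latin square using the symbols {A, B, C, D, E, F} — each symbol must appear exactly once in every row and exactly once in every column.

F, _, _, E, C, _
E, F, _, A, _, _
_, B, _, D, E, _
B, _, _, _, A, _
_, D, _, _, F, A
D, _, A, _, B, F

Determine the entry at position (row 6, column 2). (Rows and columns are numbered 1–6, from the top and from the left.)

E

(r1,c2) = A
(r2,c5) = D
(r3,c6) = C
(r5,c1) = C
(r5,c4) = B
(r6,c4) = C
(r2,c6) = B
(r3,c1) = A
(r3,c3) = F
(r4,c4) = F
(r5,c3) = E
(r6,c2) = E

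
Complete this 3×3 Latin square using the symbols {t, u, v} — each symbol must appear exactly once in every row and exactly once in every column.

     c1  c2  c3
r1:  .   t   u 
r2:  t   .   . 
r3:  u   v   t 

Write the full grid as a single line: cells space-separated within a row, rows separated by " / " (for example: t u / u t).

v t u / t u v / u v t

(r1,c1) = v
(r2,c2) = u
(r2,c3) = v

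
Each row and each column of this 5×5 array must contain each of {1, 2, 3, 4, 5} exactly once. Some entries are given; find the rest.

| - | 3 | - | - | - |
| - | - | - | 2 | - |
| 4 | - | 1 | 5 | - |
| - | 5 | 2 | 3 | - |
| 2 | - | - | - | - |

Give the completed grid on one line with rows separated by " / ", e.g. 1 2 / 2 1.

5 3 4 1 2 / 3 4 5 2 1 / 4 2 1 5 3 / 1 5 2 3 4 / 2 1 3 4 5

(r3,c2) = 2
(r3,c5) = 3
(r4,c1) = 1
(r4,c5) = 4
(r1,c1) = 5
(r1,c3) = 4
(r1,c4) = 1
(r1,c5) = 2
(r2,c1) = 3
(r2,c3) = 5
(r2,c5) = 1
(r5,c3) = 3
(r5,c4) = 4
(r5,c5) = 5
(r2,c2) = 4
(r5,c2) = 1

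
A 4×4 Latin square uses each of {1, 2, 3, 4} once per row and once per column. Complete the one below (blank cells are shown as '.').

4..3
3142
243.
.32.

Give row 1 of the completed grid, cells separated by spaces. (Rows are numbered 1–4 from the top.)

At row 1, column 2: row 1 has {3,4}; column 2 has {1,3,4}; that leaves 2.
At row 1, column 3: row 1 has {2,3,4}; column 3 has {2,3,4}; that leaves 1.

4 2 1 3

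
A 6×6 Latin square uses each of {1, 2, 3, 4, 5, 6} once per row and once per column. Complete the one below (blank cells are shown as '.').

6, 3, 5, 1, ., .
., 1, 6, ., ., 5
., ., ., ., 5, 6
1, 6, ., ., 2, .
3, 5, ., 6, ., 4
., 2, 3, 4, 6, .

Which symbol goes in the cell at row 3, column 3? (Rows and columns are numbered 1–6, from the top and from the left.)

(r1,c5) = 4
(r1,c6) = 2
(r2,c5) = 3
(r3,c2) = 4
(r4,c3) = 4
(r4,c6) = 3
(r5,c5) = 1
(r6,c1) = 5
(r6,c6) = 1
(r2,c4) = 2
(r3,c1) = 2
(r3,c3) = 1

1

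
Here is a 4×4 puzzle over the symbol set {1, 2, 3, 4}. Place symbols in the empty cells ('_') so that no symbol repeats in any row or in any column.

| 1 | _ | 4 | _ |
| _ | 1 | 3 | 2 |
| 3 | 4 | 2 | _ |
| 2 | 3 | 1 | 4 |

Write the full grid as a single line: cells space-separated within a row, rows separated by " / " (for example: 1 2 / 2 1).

1 2 4 3 / 4 1 3 2 / 3 4 2 1 / 2 3 1 4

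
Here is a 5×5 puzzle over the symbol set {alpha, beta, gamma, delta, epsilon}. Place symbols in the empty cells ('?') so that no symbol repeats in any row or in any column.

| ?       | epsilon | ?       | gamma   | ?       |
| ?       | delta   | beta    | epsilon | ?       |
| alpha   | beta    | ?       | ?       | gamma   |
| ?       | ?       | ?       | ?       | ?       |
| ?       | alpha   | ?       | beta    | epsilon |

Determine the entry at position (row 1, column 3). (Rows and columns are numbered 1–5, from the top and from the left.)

alpha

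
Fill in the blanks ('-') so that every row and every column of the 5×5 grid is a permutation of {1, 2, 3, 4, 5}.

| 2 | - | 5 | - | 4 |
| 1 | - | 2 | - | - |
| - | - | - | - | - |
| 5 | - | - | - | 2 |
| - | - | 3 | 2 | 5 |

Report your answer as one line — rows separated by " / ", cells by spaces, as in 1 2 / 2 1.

2 3 5 1 4 / 1 5 2 4 3 / 3 2 4 5 1 / 5 4 1 3 2 / 4 1 3 2 5

row 2 has {1,2}; column 5 has {2,4,5} — only 3 is left for (r2,c5).
row 3 is empty so far; column 5 has {2,3,4,5} — only 1 is left for (r3,c5).
row 5 has {2,3,5}; column 1 has {1,2,5} — only 4 is left for (r5,c1).
row 5 has {2,3,4,5}; column 2 is empty so far — only 1 is left for (r5,c2).
row 1 has {2,4,5}; column 2 has {1} — only 3 is left for (r1,c2).
row 1 has {2,3,4,5}; column 4 has {2} — only 1 is left for (r1,c4).
row 3 has {1}; column 1 has {1,2,4,5} — only 3 is left for (r3,c1).
row 3 has {1,3}; column 3 has {2,3,5} — only 4 is left for (r3,c3).
row 3 has {1,3,4}; column 4 has {1,2} — only 5 is left for (r3,c4).
row 4 has {2,5}; column 2 has {1,3} — only 4 is left for (r4,c2).
row 4 has {2,4,5}; column 3 has {2,3,4,5} — only 1 is left for (r4,c3).
row 4 has {1,2,4,5}; column 4 has {1,2,5} — only 3 is left for (r4,c4).
row 2 has {1,2,3}; column 2 has {1,3,4} — only 5 is left for (r2,c2).
row 2 has {1,2,3,5}; column 4 has {1,2,3,5} — only 4 is left for (r2,c4).
row 3 has {1,3,4,5}; column 2 has {1,3,4,5} — only 2 is left for (r3,c2).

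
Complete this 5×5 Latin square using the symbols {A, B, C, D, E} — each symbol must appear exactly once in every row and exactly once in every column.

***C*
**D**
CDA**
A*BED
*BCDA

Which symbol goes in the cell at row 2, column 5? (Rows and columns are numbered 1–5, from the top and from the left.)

(r1,c3) = E
(r1,c5) = B
(r3,c4) = B
(r3,c5) = E
(r4,c2) = C
(r5,c1) = E
(r1,c1) = D
(r1,c2) = A
(r2,c1) = B
(r2,c2) = E
(r2,c4) = A
(r2,c5) = C

C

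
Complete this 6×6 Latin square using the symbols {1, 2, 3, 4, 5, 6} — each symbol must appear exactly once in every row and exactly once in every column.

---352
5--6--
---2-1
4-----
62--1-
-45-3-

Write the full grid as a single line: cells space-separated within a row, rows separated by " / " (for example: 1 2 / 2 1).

row 1 has {2,3,5}; column 1 has {4,5,6} — only 1 is left for (r1,c1).
row 1 has {1,2,3,5}; column 2 has {2,4} — only 6 is left for (r1,c2).
row 1 has {1,2,3,5,6}; column 3 has {5} — only 4 is left for (r1,c3).
row 3 has {1,2}; column 1 has {1,4,5,6} — only 3 is left for (r3,c1).
row 3 has {1,2,3}; column 2 has {2,4,6} — only 5 is left for (r3,c2).
row 3 has {1,2,3,5}; column 3 has {4,5} — only 6 is left for (r3,c3).
row 3 has {1,2,3,5,6}; column 5 has {1,3,5} — only 4 is left for (r3,c5).
row 5 has {1,2,6}; column 3 has {4,5,6} — only 3 is left for (r5,c3).
row 6 has {3,4,5}; column 1 has {1,3,4,5,6} — only 2 is left for (r6,c1).
row 6 has {2,3,4,5}; column 4 has {2,3,6} — only 1 is left for (r6,c4).
row 6 has {1,2,3,4,5}; column 6 has {1,2} — only 6 is left for (r6,c6).
row 2 has {5,6}; column 5 has {1,3,4,5} — only 2 is left for (r2,c5).
row 4 has {4}; column 4 has {1,2,3,6} — only 5 is left for (r4,c4).
row 4 has {4,5}; column 5 has {1,2,3,4,5} — only 6 is left for (r4,c5).
row 4 has {4,5,6}; column 6 has {1,2,6} — only 3 is left for (r4,c6).
row 5 has {1,2,3,6}; column 4 has {1,2,3,5,6} — only 4 is left for (r5,c4).
row 5 has {1,2,3,4,6}; column 6 has {1,2,3,6} — only 5 is left for (r5,c6).
row 2 has {2,5,6}; column 3 has {3,4,5,6} — only 1 is left for (r2,c3).
row 2 has {1,2,5,6}; column 6 has {1,2,3,5,6} — only 4 is left for (r2,c6).
row 4 has {3,4,5,6}; column 2 has {2,4,5,6} — only 1 is left for (r4,c2).
row 4 has {1,3,4,5,6}; column 3 has {1,3,4,5,6} — only 2 is left for (r4,c3).
row 2 has {1,2,4,5,6}; column 2 has {1,2,4,5,6} — only 3 is left for (r2,c2).

1 6 4 3 5 2 / 5 3 1 6 2 4 / 3 5 6 2 4 1 / 4 1 2 5 6 3 / 6 2 3 4 1 5 / 2 4 5 1 3 6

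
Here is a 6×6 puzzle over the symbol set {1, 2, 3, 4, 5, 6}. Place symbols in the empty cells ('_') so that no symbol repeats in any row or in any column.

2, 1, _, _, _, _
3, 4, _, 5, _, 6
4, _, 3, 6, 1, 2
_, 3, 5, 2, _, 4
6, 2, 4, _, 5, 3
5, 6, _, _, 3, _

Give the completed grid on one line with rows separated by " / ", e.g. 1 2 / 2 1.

2 1 6 3 4 5 / 3 4 1 5 2 6 / 4 5 3 6 1 2 / 1 3 5 2 6 4 / 6 2 4 1 5 3 / 5 6 2 4 3 1

At row 1, column 3: row 1 has {1,2}; column 3 has {3,4,5}; that leaves 6.
At row 1, column 5: row 1 has {1,2,6}; column 5 has {1,3,5}; that leaves 4.
At row 1, column 6: row 1 has {1,2,4,6}; column 6 has {2,3,4,6}; that leaves 5.
At row 2, column 5: row 2 has {3,4,5,6}; column 5 has {1,3,4,5}; that leaves 2.
At row 3, column 2: row 3 has {1,2,3,4,6}; column 2 has {1,2,3,4,6}; that leaves 5.
At row 4, column 1: row 4 has {2,3,4,5}; column 1 has {2,3,4,5,6}; that leaves 1.
At row 4, column 5: row 4 has {1,2,3,4,5}; column 5 has {1,2,3,4,5}; that leaves 6.
At row 5, column 4: row 5 has {2,3,4,5,6}; column 4 has {2,5,6}; that leaves 1.
At row 6, column 4: row 6 has {3,5,6}; column 4 has {1,2,5,6}; that leaves 4.
At row 6, column 6: row 6 has {3,4,5,6}; column 6 has {2,3,4,5,6}; that leaves 1.
At row 1, column 4: row 1 has {1,2,4,5,6}; column 4 has {1,2,4,5,6}; that leaves 3.
At row 2, column 3: row 2 has {2,3,4,5,6}; column 3 has {3,4,5,6}; that leaves 1.
At row 6, column 3: row 6 has {1,3,4,5,6}; column 3 has {1,3,4,5,6}; that leaves 2.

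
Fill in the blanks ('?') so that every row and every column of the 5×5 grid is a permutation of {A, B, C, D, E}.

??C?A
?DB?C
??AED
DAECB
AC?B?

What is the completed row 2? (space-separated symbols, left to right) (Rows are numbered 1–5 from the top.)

At row 1, column 4: row 1 has {A,C}; column 4 has {B,C,E}; that leaves D.
At row 2, column 1: row 2 has {B,C,D}; column 1 has {A,D}; that leaves E.
At row 2, column 4: row 2 has {B,C,D,E}; column 4 has {B,C,D,E}; that leaves A.

E D B A C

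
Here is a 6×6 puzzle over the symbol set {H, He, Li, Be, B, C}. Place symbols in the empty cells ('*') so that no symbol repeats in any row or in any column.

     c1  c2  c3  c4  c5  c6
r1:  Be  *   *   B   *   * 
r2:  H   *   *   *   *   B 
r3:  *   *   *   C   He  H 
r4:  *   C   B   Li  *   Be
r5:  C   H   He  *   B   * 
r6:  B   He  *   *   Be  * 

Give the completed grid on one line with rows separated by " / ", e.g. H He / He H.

Be Li H B C He / H Be C He Li B / Li B Be C He H / He C B Li H Be / C H He Be B Li / B He Li H Be C

(r1,c2) = Li
(r2,c2) = Be
(r2,c4) = He
(r3,c1) = Li
(r3,c2) = B
(r3,c3) = Be
(r4,c1) = He
(r4,c5) = H
(r5,c4) = Be
(r5,c6) = Li
(r6,c4) = H
(r6,c6) = C
(r1,c5) = C
(r1,c6) = He
(r2,c5) = Li
(r6,c3) = Li
(r1,c3) = H
(r2,c3) = C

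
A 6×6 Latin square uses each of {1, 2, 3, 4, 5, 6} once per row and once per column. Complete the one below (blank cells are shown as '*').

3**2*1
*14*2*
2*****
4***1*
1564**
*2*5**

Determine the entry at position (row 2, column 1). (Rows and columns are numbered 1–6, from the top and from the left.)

5

(r1,c3) = 5
(r5,c5) = 3
(r5,c6) = 2
(r6,c1) = 6
(r6,c5) = 4
(r6,c6) = 3
(r1,c5) = 6
(r2,c1) = 5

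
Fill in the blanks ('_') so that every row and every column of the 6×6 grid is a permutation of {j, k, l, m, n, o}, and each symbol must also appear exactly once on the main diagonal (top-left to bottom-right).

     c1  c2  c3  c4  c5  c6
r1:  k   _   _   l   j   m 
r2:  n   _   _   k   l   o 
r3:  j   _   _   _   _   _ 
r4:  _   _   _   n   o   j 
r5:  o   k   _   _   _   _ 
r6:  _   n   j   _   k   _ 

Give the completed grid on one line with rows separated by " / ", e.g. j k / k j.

(r1,c2): row 1 has {j,k,l,m}; column 2 has {k,n}, so it must be o.
(r1,c3): row 1 has {j,k,l,m,o}; column 3 has {j}, so it must be n.
(r2,c3): row 2 has {k,l,n,o}; column 3 has {j,n}, so it must be m.
(r5,c3): row 5 has {k,o}; column 3 has {j,m,n}, so it must be l.
(r5,c5): row 5 has {k,l,o}; column 5 has {j,k,l,o}; the diagonal has {k,n}, so it must be m.
(r5,c6): row 5 has {k,l,m,o}; column 6 has {j,m,o}, so it must be n.
(r6,c6): row 6 has {j,k,n}; column 6 has {j,m,n,o}; the diagonal has {k,m,n}, so it must be l.
(r2,c2): row 2 has {k,l,m,n,o}; column 2 has {k,n,o}; the diagonal has {k,l,m,n}, so it must be j.
(r3,c3): row 3 has {j}; column 3 has {j,l,m,n}; the diagonal has {j,k,l,m,n}, so it must be o.
(r3,c4): row 3 has {j,o}; column 4 has {k,l,n}, so it must be m.
(r3,c5): row 3 has {j,m,o}; column 5 has {j,k,l,m,o}, so it must be n.
(r3,c6): row 3 has {j,m,n,o}; column 6 has {j,l,m,n,o}, so it must be k.
(r4,c3): row 4 has {j,n,o}; column 3 has {j,l,m,n,o}, so it must be k.
(r5,c4): row 5 has {k,l,m,n,o}; column 4 has {k,l,m,n}, so it must be j.
(r6,c1): row 6 has {j,k,l,n}; column 1 has {j,k,n,o}, so it must be m.
(r6,c4): row 6 has {j,k,l,m,n}; column 4 has {j,k,l,m,n}, so it must be o.
(r3,c2): row 3 has {j,k,m,n,o}; column 2 has {j,k,n,o}, so it must be l.
(r4,c1): row 4 has {j,k,n,o}; column 1 has {j,k,m,n,o}, so it must be l.
(r4,c2): row 4 has {j,k,l,n,o}; column 2 has {j,k,l,n,o}, so it must be m.

k o n l j m / n j m k l o / j l o m n k / l m k n o j / o k l j m n / m n j o k l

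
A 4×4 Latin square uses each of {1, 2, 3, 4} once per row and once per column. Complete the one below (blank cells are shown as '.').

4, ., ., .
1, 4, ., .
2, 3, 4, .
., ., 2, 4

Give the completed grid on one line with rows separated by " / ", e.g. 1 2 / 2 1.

4 2 1 3 / 1 4 3 2 / 2 3 4 1 / 3 1 2 4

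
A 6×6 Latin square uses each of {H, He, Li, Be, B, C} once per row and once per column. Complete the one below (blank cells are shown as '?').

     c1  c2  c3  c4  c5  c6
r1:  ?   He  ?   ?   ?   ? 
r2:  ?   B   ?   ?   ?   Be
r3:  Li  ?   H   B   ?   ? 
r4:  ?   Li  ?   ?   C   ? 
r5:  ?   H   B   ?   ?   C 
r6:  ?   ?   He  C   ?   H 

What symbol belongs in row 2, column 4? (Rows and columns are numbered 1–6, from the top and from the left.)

(r3,c6): row 3 has {H,Li,B}; column 6 has {H,Be,C}, so it must be He.
(r4,c3): row 4 has {Li,C}; column 3 has {H,He,B}, so it must be Be.
(r4,c6): row 4 has {Li,Be,C}; column 6 has {H,He,Be,C}, so it must be B.
(r6,c2): row 6 has {H,He,C}; column 2 has {H,He,Li,B}, so it must be Be.
(r1,c6): row 1 has {He}; column 6 has {H,He,Be,B,C}, so it must be Li.
(r3,c2): row 3 has {H,He,Li,B}; column 2 has {H,He,Li,Be,B}, so it must be C.
(r3,c5): row 3 has {H,He,Li,B,C}; column 5 has {C}, so it must be Be.
(r6,c1): row 6 has {H,He,Be,C}; column 1 has {Li}, so it must be B.
(r6,c5): row 6 has {H,He,Be,B,C}; column 5 has {Be,C}, so it must be Li.
(r1,c3): row 1 has {He,Li}; column 3 has {H,He,Be,B}, so it must be C.
(r2,c3): row 2 has {Be,B}; column 3 has {H,He,Be,B,C}, so it must be Li.
(r5,c5): row 5 has {H,B,C}; column 5 has {Li,Be,C}, so it must be He.
(r2,c5): row 2 has {Li,Be,B}; column 5 has {He,Li,Be,C}, so it must be H.
(r5,c1): row 5 has {H,He,B,C}; column 1 has {Li,B}, so it must be Be.
(r5,c4): row 5 has {H,He,Be,B,C}; column 4 has {B,C}, so it must be Li.
(r1,c1): row 1 has {He,Li,C}; column 1 has {Li,Be,B}, so it must be H.
(r1,c4): row 1 has {H,He,Li,C}; column 4 has {Li,B,C}, so it must be Be.
(r1,c5): row 1 has {H,He,Li,Be,C}; column 5 has {H,He,Li,Be,C}, so it must be B.
(r2,c4): row 2 has {H,Li,Be,B}; column 4 has {Li,Be,B,C}, so it must be He.

He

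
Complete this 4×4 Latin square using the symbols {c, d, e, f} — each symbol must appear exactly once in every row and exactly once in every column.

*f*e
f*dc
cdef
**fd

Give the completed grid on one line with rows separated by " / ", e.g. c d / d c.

At row 1, column 1: row 1 has {e,f}; column 1 has {c,f}; that leaves d.
At row 1, column 3: row 1 has {d,e,f}; column 3 has {d,e,f}; that leaves c.
At row 2, column 2: row 2 has {c,d,f}; column 2 has {d,f}; that leaves e.
At row 4, column 1: row 4 has {d,f}; column 1 has {c,d,f}; that leaves e.
At row 4, column 2: row 4 has {d,e,f}; column 2 has {d,e,f}; that leaves c.

d f c e / f e d c / c d e f / e c f d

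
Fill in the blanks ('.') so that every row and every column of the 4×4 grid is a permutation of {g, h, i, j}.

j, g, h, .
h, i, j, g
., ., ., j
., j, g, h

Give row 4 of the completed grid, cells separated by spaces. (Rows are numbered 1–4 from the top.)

i j g h

row 1 has {g,h,j}; column 4 has {g,h,j} — only i is left for (r1,c4).
row 3 has {j}; column 2 has {g,i,j} — only h is left for (r3,c2).
row 3 has {h,j}; column 3 has {g,h,j} — only i is left for (r3,c3).
row 4 has {g,h,j}; column 1 has {h,j} — only i is left for (r4,c1).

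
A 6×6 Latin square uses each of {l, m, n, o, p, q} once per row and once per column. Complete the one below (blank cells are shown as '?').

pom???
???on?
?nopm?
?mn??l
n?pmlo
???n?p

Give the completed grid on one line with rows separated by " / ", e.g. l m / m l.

p o m l q n / q p l o n m / l n o p m q / o m n q p l / n q p m l o / m l q n o p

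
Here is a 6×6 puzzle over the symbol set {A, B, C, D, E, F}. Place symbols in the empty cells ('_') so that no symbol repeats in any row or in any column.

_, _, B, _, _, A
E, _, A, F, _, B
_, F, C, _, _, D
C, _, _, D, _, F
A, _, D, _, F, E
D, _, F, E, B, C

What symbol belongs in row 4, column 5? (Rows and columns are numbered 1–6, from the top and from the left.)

A

(r1,c1) = F
(r1,c4) = C
(r3,c1) = B
(r3,c4) = A
(r3,c5) = E
(r4,c3) = E
(r4,c5) = A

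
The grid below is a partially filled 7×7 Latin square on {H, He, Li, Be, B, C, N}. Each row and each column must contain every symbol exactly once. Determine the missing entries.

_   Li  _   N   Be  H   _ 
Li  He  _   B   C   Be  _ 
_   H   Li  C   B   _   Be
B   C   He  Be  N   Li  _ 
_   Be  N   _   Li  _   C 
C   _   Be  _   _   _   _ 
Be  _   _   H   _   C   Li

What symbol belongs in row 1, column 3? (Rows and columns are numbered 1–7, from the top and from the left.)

C

row 1 has {H,Li,Be,N}; column 1 has {Li,Be,B,C} — only He is left for (r1,c1).
row 1 has {H,He,Li,Be,N}; column 7 has {Li,Be,C} — only B is left for (r1,c7).
row 2 has {He,Li,Be,B,C}; column 3 has {He,Li,Be,N} — only H is left for (r2,c3).
row 2 has {H,He,Li,Be,B,C}; column 7 has {Li,Be,B,C} — only N is left for (r2,c7).
row 3 has {H,Li,Be,B,C}; column 1 has {He,Li,Be,B,C} — only N is left for (r3,c1).
row 3 has {H,Li,Be,B,C,N}; column 6 has {H,Li,Be,C} — only He is left for (r3,c6).
row 4 has {He,Li,Be,B,C,N}; column 7 has {Li,Be,B,C,N} — only H is left for (r4,c7).
row 5 has {Li,Be,C,N}; column 1 has {He,Li,Be,B,C,N} — only H is left for (r5,c1).
row 5 has {H,Li,Be,C,N}; column 4 has {H,Be,B,C,N} — only He is left for (r5,c4).
row 5 has {H,He,Li,Be,C,N}; column 6 has {H,He,Li,Be,C} — only B is left for (r5,c6).
row 6 has {Be,C}; column 4 has {H,He,Be,B,C,N} — only Li is left for (r6,c4).
row 6 has {Li,Be,C}; column 6 has {H,He,Li,Be,B,C} — only N is left for (r6,c6).
row 6 has {Li,Be,C,N}; column 7 has {H,Li,Be,B,C,N} — only He is left for (r6,c7).
row 7 has {H,Li,Be,C}; column 3 has {H,He,Li,Be,N} — only B is left for (r7,c3).
row 7 has {H,Li,Be,B,C}; column 5 has {Li,Be,B,C,N} — only He is left for (r7,c5).
row 1 has {H,He,Li,Be,B,N}; column 3 has {H,He,Li,Be,B,N} — only C is left for (r1,c3).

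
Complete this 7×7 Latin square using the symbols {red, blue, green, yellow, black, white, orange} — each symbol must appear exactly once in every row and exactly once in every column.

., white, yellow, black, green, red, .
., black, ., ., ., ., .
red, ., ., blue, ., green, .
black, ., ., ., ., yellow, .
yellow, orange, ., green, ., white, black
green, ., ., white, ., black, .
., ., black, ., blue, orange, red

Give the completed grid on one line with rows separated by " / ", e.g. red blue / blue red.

(r2,c6) = blue
(r3,c2) = yellow
(r5,c5) = red
(r7,c1) = white
(r7,c2) = green
(r7,c4) = yellow
(r2,c1) = orange
(r2,c4) = red
(r4,c4) = orange
(r4,c5) = white
(r5,c3) = blue
(r1,c1) = blue
(r1,c7) = orange
(r2,c5) = yellow
(r3,c7) = white
(r6,c5) = orange
(r2,c7) = green
(r3,c3) = orange
(r3,c5) = black
(r4,c7) = blue
(r6,c3) = red
(r6,c7) = yellow
(r2,c3) = white
(r4,c2) = red
(r4,c3) = green
(r6,c2) = blue

blue white yellow black green red orange / orange black white red yellow blue green / red yellow orange blue black green white / black red green orange white yellow blue / yellow orange blue green red white black / green blue red white orange black yellow / white green black yellow blue orange red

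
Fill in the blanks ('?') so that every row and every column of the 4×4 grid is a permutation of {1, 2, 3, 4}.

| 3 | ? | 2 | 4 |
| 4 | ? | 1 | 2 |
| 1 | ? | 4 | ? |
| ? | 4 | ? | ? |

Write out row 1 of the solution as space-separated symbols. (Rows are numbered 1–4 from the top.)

3 1 2 4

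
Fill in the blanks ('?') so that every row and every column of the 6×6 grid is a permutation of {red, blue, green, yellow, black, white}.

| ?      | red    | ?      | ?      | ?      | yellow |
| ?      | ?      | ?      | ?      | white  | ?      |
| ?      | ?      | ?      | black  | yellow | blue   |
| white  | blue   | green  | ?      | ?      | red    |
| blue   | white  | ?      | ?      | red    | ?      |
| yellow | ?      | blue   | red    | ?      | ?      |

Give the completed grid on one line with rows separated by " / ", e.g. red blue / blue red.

green red black white blue yellow / black yellow red blue white green / red green white black yellow blue / white blue green yellow black red / blue white yellow green red black / yellow black blue red green white

(r3,c2) = green
(r4,c4) = yellow
(r4,c5) = black
(r5,c4) = green
(r5,c6) = black
(r6,c2) = black
(r6,c5) = green
(r6,c6) = white
(r1,c5) = blue
(r2,c2) = yellow
(r2,c4) = blue
(r2,c6) = green
(r3,c1) = red
(r3,c3) = white
(r5,c3) = yellow
(r1,c3) = black
(r1,c4) = white
(r2,c1) = black
(r2,c3) = red
(r1,c1) = green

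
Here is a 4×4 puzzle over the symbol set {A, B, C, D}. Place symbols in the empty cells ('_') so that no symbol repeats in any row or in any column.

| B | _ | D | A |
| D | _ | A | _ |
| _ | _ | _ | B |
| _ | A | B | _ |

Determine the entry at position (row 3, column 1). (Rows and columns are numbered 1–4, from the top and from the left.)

A

Cell (r1,c2): row 1 has {A,B,D}; column 2 has {A} → C.
Cell (r2,c2): row 2 has {A,D}; column 2 has {A,C} → B.
Cell (r2,c4): row 2 has {A,B,D}; column 4 has {A,B} → C.
Cell (r3,c2): row 3 has {B}; column 2 has {A,B,C} → D.
Cell (r3,c3): row 3 has {B,D}; column 3 has {A,B,D} → C.
Cell (r4,c1): row 4 has {A,B}; column 1 has {B,D} → C.
Cell (r4,c4): row 4 has {A,B,C}; column 4 has {A,B,C} → D.
Cell (r3,c1): row 3 has {B,C,D}; column 1 has {B,C,D} → A.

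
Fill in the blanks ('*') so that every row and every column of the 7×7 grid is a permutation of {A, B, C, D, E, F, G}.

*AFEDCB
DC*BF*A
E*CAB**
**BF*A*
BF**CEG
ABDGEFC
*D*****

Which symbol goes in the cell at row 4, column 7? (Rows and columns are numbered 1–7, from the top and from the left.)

Cell (r1,c1): row 1 has {A,B,C,D,E,F}; column 1 has {A,B,D,E} → G.
Cell (r2,c6): row 2 has {A,B,C,D,F}; column 6 has {A,C,E,F} → G.
Cell (r3,c2): row 3 has {A,B,C,E}; column 2 has {A,B,C,D,F} → G.
Cell (r3,c6): row 3 has {A,B,C,E,G}; column 6 has {A,C,E,F,G} → D.
Cell (r3,c7): row 3 has {A,B,C,D,E,G}; column 7 has {A,B,C,G} → F.
Cell (r4,c1): row 4 has {A,B,F}; column 1 has {A,B,D,E,G} → C.
Cell (r4,c2): row 4 has {A,B,C,F}; column 2 has {A,B,C,D,F,G} → E.
Cell (r4,c5): row 4 has {A,B,C,E,F}; column 5 has {B,C,D,E,F} → G.
Cell (r4,c7): row 4 has {A,B,C,E,F,G}; column 7 has {A,B,C,F,G} → D.

D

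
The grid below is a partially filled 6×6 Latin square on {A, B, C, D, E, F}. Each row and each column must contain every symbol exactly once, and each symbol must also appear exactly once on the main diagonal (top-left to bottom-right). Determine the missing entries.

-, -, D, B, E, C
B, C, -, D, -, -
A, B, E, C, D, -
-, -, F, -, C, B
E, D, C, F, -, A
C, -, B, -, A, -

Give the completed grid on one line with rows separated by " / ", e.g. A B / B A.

F A D B E C / B C A D F E / A B E C D F / D E F A C B / E D C F B A / C F B E A D

At row 1, column 1: row 1 has {B,C,D,E}; column 1 has {A,B,C,E}; the diagonal has {C,E}; that leaves F.
At row 1, column 2: row 1 has {B,C,D,E,F}; column 2 has {B,C,D}; that leaves A.
At row 2, column 3: row 2 has {B,C,D}; column 3 has {B,C,D,E,F}; that leaves A.
At row 2, column 5: row 2 has {A,B,C,D}; column 5 has {A,C,D,E}; that leaves F.
At row 2, column 6: row 2 has {A,B,C,D,F}; column 6 has {A,B,C}; that leaves E.
At row 3, column 6: row 3 has {A,B,C,D,E}; column 6 has {A,B,C,E}; that leaves F.
At row 4, column 1: row 4 has {B,C,F}; column 1 has {A,B,C,E,F}; that leaves D.
At row 4, column 2: row 4 has {B,C,D,F}; column 2 has {A,B,C,D}; that leaves E.
At row 4, column 4: row 4 has {B,C,D,E,F}; column 4 has {B,C,D,F}; the diagonal has {C,E,F}; that leaves A.
At row 5, column 5: row 5 has {A,C,D,E,F}; column 5 has {A,C,D,E,F}; the diagonal has {A,C,E,F}; that leaves B.
At row 6, column 2: row 6 has {A,B,C}; column 2 has {A,B,C,D,E}; that leaves F.
At row 6, column 4: row 6 has {A,B,C,F}; column 4 has {A,B,C,D,F}; that leaves E.
At row 6, column 6: row 6 has {A,B,C,E,F}; column 6 has {A,B,C,E,F}; the diagonal has {A,B,C,E,F}; that leaves D.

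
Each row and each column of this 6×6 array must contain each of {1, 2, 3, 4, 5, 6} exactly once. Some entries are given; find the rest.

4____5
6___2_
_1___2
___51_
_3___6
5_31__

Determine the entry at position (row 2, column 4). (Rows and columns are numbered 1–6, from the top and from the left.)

3

(r3,c1) = 3
(r4,c1) = 2
(r5,c1) = 1
(r6,c6) = 4
(r4,c6) = 3
(r6,c5) = 6
(r1,c5) = 3
(r2,c6) = 1
(r6,c2) = 2
(r1,c2) = 6
(r1,c4) = 2
(r4,c2) = 4
(r4,c3) = 6
(r5,c4) = 4
(r5,c5) = 5
(r1,c3) = 1
(r2,c2) = 5
(r2,c3) = 4
(r2,c4) = 3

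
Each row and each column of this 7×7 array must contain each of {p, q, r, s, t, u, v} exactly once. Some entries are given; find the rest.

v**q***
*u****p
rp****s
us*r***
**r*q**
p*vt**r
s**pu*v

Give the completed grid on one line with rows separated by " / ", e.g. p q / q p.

v r u q p s t / q u s v r t p / r p t u v q s / u s p r t v q / t v r s q p u / p q v t s u r / s t q p u r v

(r5,c1): row 5 has {q,r}; column 1 has {p,r,s,u,v}, so it must be t.
(r5,c2): row 5 has {q,r,t}; column 2 has {p,s,u}, so it must be v.
(r5,c7): row 5 has {q,r,t,v}; column 7 has {p,r,s,v}, so it must be u.
(r6,c2): row 6 has {p,r,t,v}; column 2 has {p,s,u,v}, so it must be q.
(r6,c5): row 6 has {p,q,r,t,v}; column 5 has {q,u}, so it must be s.
(r6,c6): row 6 has {p,q,r,s,t,v}; column 6 is empty so far, so it must be u.
(r1,c7): row 1 has {q,v}; column 7 has {p,r,s,u,v}, so it must be t.
(r2,c1): row 2 has {p,u}; column 1 has {p,r,s,t,u,v}, so it must be q.
(r4,c7): row 4 has {r,s,u}; column 7 has {p,r,s,t,u,v}, so it must be q.
(r5,c4): row 5 has {q,r,t,u,v}; column 4 has {p,q,r,t}, so it must be s.
(r5,c6): row 5 has {q,r,s,t,u,v}; column 6 has {u}, so it must be p.
(r1,c2): row 1 has {q,t,v}; column 2 has {p,q,s,u,v}, so it must be r.
(r1,c5): row 1 has {q,r,t,v}; column 5 has {q,s,u}, so it must be p.
(r1,c6): row 1 has {p,q,r,t,v}; column 6 has {p,u}, so it must be s.
(r2,c4): row 2 has {p,q,u}; column 4 has {p,q,r,s,t}, so it must be v.
(r3,c4): row 3 has {p,r,s}; column 4 has {p,q,r,s,t,v}, so it must be u.
(r7,c2): row 7 has {p,s,u,v}; column 2 has {p,q,r,s,u,v}, so it must be t.
(r7,c3): row 7 has {p,s,t,u,v}; column 3 has {r,v}, so it must be q.
(r7,c6): row 7 has {p,q,s,t,u,v}; column 6 has {p,s,u}, so it must be r.
(r1,c3): row 1 has {p,q,r,s,t,v}; column 3 has {q,r,v}, so it must be u.
(r2,c6): row 2 has {p,q,u,v}; column 6 has {p,r,s,u}, so it must be t.
(r3,c3): row 3 has {p,r,s,u}; column 3 has {q,r,u,v}, so it must be t.
(r3,c5): row 3 has {p,r,s,t,u}; column 5 has {p,q,s,u}, so it must be v.
(r3,c6): row 3 has {p,r,s,t,u,v}; column 6 has {p,r,s,t,u}, so it must be q.
(r4,c3): row 4 has {q,r,s,u}; column 3 has {q,r,t,u,v}, so it must be p.
(r4,c5): row 4 has {p,q,r,s,u}; column 5 has {p,q,s,u,v}, so it must be t.
(r4,c6): row 4 has {p,q,r,s,t,u}; column 6 has {p,q,r,s,t,u}, so it must be v.
(r2,c3): row 2 has {p,q,t,u,v}; column 3 has {p,q,r,t,u,v}, so it must be s.
(r2,c5): row 2 has {p,q,s,t,u,v}; column 5 has {p,q,s,t,u,v}, so it must be r.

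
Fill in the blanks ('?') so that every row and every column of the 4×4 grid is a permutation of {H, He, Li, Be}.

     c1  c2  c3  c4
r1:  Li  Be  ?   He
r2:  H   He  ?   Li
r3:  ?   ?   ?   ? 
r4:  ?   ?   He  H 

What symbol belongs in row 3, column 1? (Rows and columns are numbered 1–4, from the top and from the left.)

At row 1, column 3: row 1 has {He,Li,Be}; column 3 has {He}; that leaves H.
At row 2, column 3: row 2 has {H,He,Li}; column 3 has {H,He}; that leaves Be.
At row 3, column 3: row 3 is empty so far; column 3 has {H,He,Be}; that leaves Li.
At row 3, column 4: row 3 has {Li}; column 4 has {H,He,Li}; that leaves Be.
At row 4, column 1: row 4 has {H,He}; column 1 has {H,Li}; that leaves Be.
At row 4, column 2: row 4 has {H,He,Be}; column 2 has {He,Be}; that leaves Li.
At row 3, column 1: row 3 has {Li,Be}; column 1 has {H,Li,Be}; that leaves He.

He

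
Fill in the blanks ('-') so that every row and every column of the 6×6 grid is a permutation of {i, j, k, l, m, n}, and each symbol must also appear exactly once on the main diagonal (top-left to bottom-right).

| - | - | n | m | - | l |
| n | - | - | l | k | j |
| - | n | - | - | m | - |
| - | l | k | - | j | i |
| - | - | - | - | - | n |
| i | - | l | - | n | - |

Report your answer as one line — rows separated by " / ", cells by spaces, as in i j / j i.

k j n m i l / n i m l k j / l n j i m k / m l k n j i / j m i k l n / i k l j n m

(r1,c5): row 1 has {l,m,n}; column 5 has {j,k,m,n}, so it must be i.
(r3,c6): row 3 has {m,n}; column 6 has {i,j,l,n}, so it must be k.
(r4,c1): row 4 has {i,j,k,l}; column 1 has {i,n}, so it must be m.
(r4,c4): row 4 has {i,j,k,l,m}; column 4 has {l,m}; the diagonal is empty so far, so it must be n.
(r5,c5): row 5 has {n}; column 5 has {i,j,k,m,n}; the diagonal has {n}, so it must be l.
(r6,c6): row 6 has {i,l,n}; column 6 has {i,j,k,l,n}; the diagonal has {l,n}, so it must be m.
(r2,c2): row 2 has {j,k,l,n}; column 2 has {l,n}; the diagonal has {l,m,n}, so it must be i.
(r2,c3): row 2 has {i,j,k,l,n}; column 3 has {k,l,n}, so it must be m.
(r3,c3): row 3 has {k,m,n}; column 3 has {k,l,m,n}; the diagonal has {i,l,m,n}, so it must be j.
(r3,c4): row 3 has {j,k,m,n}; column 4 has {l,m,n}, so it must be i.
(r5,c3): row 5 has {l,n}; column 3 has {j,k,l,m,n}, so it must be i.
(r1,c1): row 1 has {i,l,m,n}; column 1 has {i,m,n}; the diagonal has {i,j,l,m,n}, so it must be k.
(r1,c2): row 1 has {i,k,l,m,n}; column 2 has {i,l,n}, so it must be j.
(r3,c1): row 3 has {i,j,k,m,n}; column 1 has {i,k,m,n}, so it must be l.
(r5,c1): row 5 has {i,l,n}; column 1 has {i,k,l,m,n}, so it must be j.
(r5,c4): row 5 has {i,j,l,n}; column 4 has {i,l,m,n}, so it must be k.
(r6,c2): row 6 has {i,l,m,n}; column 2 has {i,j,l,n}, so it must be k.
(r6,c4): row 6 has {i,k,l,m,n}; column 4 has {i,k,l,m,n}, so it must be j.
(r5,c2): row 5 has {i,j,k,l,n}; column 2 has {i,j,k,l,n}, so it must be m.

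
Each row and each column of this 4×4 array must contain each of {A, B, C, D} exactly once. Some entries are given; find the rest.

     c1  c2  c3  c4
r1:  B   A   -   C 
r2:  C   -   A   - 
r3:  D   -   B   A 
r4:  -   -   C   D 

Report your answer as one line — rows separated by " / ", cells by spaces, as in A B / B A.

B A D C / C D A B / D C B A / A B C D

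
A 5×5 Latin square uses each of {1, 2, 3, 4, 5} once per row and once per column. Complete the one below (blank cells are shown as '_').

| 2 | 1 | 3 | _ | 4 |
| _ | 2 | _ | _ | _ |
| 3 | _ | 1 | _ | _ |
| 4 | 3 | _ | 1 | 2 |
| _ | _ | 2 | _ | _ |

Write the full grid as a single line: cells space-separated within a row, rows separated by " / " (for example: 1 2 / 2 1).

2 1 3 5 4 / 5 2 4 3 1 / 3 4 1 2 5 / 4 3 5 1 2 / 1 5 2 4 3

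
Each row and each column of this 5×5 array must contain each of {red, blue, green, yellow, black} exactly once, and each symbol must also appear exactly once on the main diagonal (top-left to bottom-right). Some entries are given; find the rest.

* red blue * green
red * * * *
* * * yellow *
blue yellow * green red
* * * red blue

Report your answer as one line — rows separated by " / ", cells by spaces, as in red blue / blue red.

yellow red blue black green / red black green blue yellow / green blue red yellow black / blue yellow black green red / black green yellow red blue

(r1,c4): row 1 has {red,blue,green}; column 4 has {red,green,yellow}, so it must be black.
(r2,c2): row 2 has {red}; column 2 has {red,yellow}; the diagonal has {blue,green}, so it must be black.
(r2,c4): row 2 has {red,black}; column 4 has {red,green,yellow,black}, so it must be blue.
(r2,c5): row 2 has {red,blue,black}; column 5 has {red,blue,green}, so it must be yellow.
(r3,c3): row 3 has {yellow}; column 3 has {blue}; the diagonal has {blue,green,black}, so it must be red.
(r3,c5): row 3 has {red,yellow}; column 5 has {red,blue,green,yellow}, so it must be black.
(r4,c3): row 4 has {red,blue,green,yellow}; column 3 has {red,blue}, so it must be black.
(r5,c2): row 5 has {red,blue}; column 2 has {red,yellow,black}, so it must be green.
(r5,c3): row 5 has {red,blue,green}; column 3 has {red,blue,black}, so it must be yellow.
(r1,c1): row 1 has {red,blue,green,black}; column 1 has {red,blue}; the diagonal has {red,blue,green,black}, so it must be yellow.
(r2,c3): row 2 has {red,blue,yellow,black}; column 3 has {red,blue,yellow,black}, so it must be green.
(r3,c1): row 3 has {red,yellow,black}; column 1 has {red,blue,yellow}, so it must be green.
(r3,c2): row 3 has {red,green,yellow,black}; column 2 has {red,green,yellow,black}, so it must be blue.
(r5,c1): row 5 has {red,blue,green,yellow}; column 1 has {red,blue,green,yellow}, so it must be black.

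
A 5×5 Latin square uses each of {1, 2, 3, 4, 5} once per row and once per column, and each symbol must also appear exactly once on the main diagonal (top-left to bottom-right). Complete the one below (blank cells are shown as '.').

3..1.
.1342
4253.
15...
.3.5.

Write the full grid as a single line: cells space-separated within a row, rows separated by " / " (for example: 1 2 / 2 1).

(r1,c2) = 4
(r1,c3) = 2
(r1,c5) = 5
(r2,c1) = 5
(r3,c5) = 1
(r4,c3) = 4
(r4,c4) = 2
(r4,c5) = 3
(r5,c1) = 2
(r5,c3) = 1
(r5,c5) = 4

3 4 2 1 5 / 5 1 3 4 2 / 4 2 5 3 1 / 1 5 4 2 3 / 2 3 1 5 4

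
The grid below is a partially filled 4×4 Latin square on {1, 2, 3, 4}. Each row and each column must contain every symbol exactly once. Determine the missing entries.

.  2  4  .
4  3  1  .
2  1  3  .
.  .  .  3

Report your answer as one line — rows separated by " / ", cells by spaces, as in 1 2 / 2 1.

3 2 4 1 / 4 3 1 2 / 2 1 3 4 / 1 4 2 3

(r1,c4): row 1 has {2,4}; column 4 has {3}, so it must be 1.
(r2,c4): row 2 has {1,3,4}; column 4 has {1,3}, so it must be 2.
(r3,c4): row 3 has {1,2,3}; column 4 has {1,2,3}, so it must be 4.
(r4,c1): row 4 has {3}; column 1 has {2,4}, so it must be 1.
(r4,c2): row 4 has {1,3}; column 2 has {1,2,3}, so it must be 4.
(r4,c3): row 4 has {1,3,4}; column 3 has {1,3,4}, so it must be 2.
(r1,c1): row 1 has {1,2,4}; column 1 has {1,2,4}, so it must be 3.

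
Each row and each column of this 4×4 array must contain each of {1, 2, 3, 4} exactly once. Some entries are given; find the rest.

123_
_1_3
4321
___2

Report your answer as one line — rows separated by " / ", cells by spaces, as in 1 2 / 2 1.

1 2 3 4 / 2 1 4 3 / 4 3 2 1 / 3 4 1 2

At row 1, column 4: row 1 has {1,2,3}; column 4 has {1,2,3}; that leaves 4.
At row 2, column 1: row 2 has {1,3}; column 1 has {1,4}; that leaves 2.
At row 2, column 3: row 2 has {1,2,3}; column 3 has {2,3}; that leaves 4.
At row 4, column 1: row 4 has {2}; column 1 has {1,2,4}; that leaves 3.
At row 4, column 2: row 4 has {2,3}; column 2 has {1,2,3}; that leaves 4.
At row 4, column 3: row 4 has {2,3,4}; column 3 has {2,3,4}; that leaves 1.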